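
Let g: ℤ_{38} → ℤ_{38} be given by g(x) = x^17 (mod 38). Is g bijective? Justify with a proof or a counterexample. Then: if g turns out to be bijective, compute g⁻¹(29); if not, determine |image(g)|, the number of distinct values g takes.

21

Computing x^17 mod 38 for each x (by repeated squaring, reducing mod 38 at every step), the values g(0), g(1), …, g(37) are: 0, 1, 10, 13, 24, 23, 16, 11, 12, 17, 2, 7, 8, 3, 34, 33, 6, 9, 18, 19, 20, 29, 32, 5, 4, 35, 30, 31, 36, 21, 26, 27, 22, 15, 14, 25, 28, 37.
Every element of ℤ_{38} appears exactly once in this list, so g is a bijection, and in particular bijective.
Since g is bijective, we read off the preimage of 29 from the same table: g(21) = 29, so g⁻¹(29) = 21.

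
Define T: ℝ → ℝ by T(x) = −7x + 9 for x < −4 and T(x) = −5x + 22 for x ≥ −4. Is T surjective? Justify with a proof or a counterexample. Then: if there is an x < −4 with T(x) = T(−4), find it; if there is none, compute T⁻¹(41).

-33/7

Both pieces are strictly decreasing (slopes −7 and −5), so each is injective on its own interval.
The left piece maps (−∞, −4) onto (37, ∞); the right piece maps [−4, ∞) onto (−∞, 42].
The union (37, ∞) ∪ (−∞, 42] covers ℝ, so T is surjective.
For the follow-up: the images overlap, so an x < −4 with T(x) = T(−4) exists. T(−4) = 42; solving −7x + 9 = 42 for x < −4 gives x = (42 − 9)/(−7) = −33/7.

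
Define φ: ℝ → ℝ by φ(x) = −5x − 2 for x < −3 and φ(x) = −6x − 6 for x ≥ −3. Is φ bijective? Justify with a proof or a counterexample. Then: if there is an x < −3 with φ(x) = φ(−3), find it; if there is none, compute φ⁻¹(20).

Both pieces are strictly decreasing (slopes −5 and −6), so each is injective on its own interval.
The left piece maps (−∞, −3) onto (13, ∞); the right piece maps [−3, ∞) onto (−∞, 12].
The images leave a gap (13 has no preimage), so φ is not surjective, hence not bijective.
Because the two images are disjoint, no x < −3 has φ(x) = φ(−3), so we compute φ⁻¹(20): 20 lies in (13, ∞), so solve −5x − 2 = 20: x = (20 + 2)/(−5) = −22/5.

-22/5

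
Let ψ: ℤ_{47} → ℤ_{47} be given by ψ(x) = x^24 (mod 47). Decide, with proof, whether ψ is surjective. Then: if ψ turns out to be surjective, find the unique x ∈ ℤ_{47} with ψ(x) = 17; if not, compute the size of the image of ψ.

ψ(23): Repeated squaring mod 47: 23^1 ≡ 23, 23^2 ≡ 23² = 529 ≡ 12, 23^4 ≡ 12² = 144 ≡ 3, 23^8 ≡ 3² = 9, 23^16 ≡ 9² = 81 ≡ 34. Since 24 = 16 + 8, 23^24 ≡ 34·9: 34·9 = 306 ≡ 24. So 23^24 ≡ 24 (mod 47).
ψ(24): Repeated squaring mod 47: 24^1 ≡ 24, 24^2 ≡ 24² = 576 ≡ 12, 24^4 ≡ 12² = 144 ≡ 3, 24^8 ≡ 3² = 9, 24^16 ≡ 9² = 81 ≡ 34. Since 24 = 16 + 8, 24^24 ≡ 34·9: 34·9 = 306 ≡ 24. So 24^24 ≡ 24 (mod 47).
So ψ(23) = ψ(24) = 24 while 23 ≠ 24, so ψ is not injective.
A non-injective map from the 47-element set ℤ_{47} to itself takes at most 46 distinct values, so it cannot be surjective. Hence ψ is not surjective.
Since ψ is not surjective, we determine |image(ψ)|. Computing x^24 mod 47 for each x (by repeated squaring, reducing mod 47 at every step), the values ψ(0), ψ(1), …, ψ(46) are: 0, 1, 2, 3, 4, 42, 6, 7, 8, 9, 37, 36, 12, 34, 14, 32, 16, 17, 18, 28, 27, 21, 25, 24, 24, 25, 21, 27, 28, 18, 17, 16, 32, 14, 34, 12, 36, 37, 9, 8, 7, 6, 42, 4, 3, 2, 1.
The distinct values are {0, 1, 2, 3, 4, 6, 7, 8, 9, 12, 14, 16, 17, 18, 21, 24, 25, 27, 28, 32, 34, 36, 37, 42}; there are 24 of them.

24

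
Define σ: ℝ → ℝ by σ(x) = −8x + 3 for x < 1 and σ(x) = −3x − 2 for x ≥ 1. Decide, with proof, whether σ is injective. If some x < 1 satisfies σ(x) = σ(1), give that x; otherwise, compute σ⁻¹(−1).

Both pieces are strictly decreasing (slopes −8 and −3), so each is injective on its own interval.
The left piece maps (−∞, 1) onto (−5, ∞); the right piece maps [1, ∞) onto (−∞, −5].
These images are disjoint, so no value is attained by both pieces. Therefore σ is injective.
Because the two images are disjoint, no x < 1 has σ(x) = σ(1), so we compute σ⁻¹(−1): −1 lies in (−5, ∞), so solve −8x + 3 = −1: x = (−1 − 3)/(−8) = 1/2.

1/2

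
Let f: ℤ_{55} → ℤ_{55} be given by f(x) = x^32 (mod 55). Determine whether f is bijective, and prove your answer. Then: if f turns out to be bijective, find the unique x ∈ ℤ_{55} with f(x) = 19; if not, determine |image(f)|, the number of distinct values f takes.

f(4): Repeated squaring mod 55: 4^1 ≡ 4, 4^2 ≡ 4² = 16, 4^4 ≡ 16² = 256 ≡ 36, 4^8 ≡ 36² = 1296 ≡ 31, 4^16 ≡ 31² = 961 ≡ 26, 4^32 ≡ 26² = 676 ≡ 16. So 4^32 ≡ 16 (mod 55).
f(7): Repeated squaring mod 55: 7^1 ≡ 7, 7^2 ≡ 7² = 49, 7^4 ≡ 49² = 2401 ≡ 36, 7^8 ≡ 36² = 1296 ≡ 31, 7^16 ≡ 31² = 961 ≡ 26, 7^32 ≡ 26² = 676 ≡ 16. So 7^32 ≡ 16 (mod 55).
So f(4) = f(7) = 16 while 4 ≠ 7, thus f is not injective, hence not bijective.
Since f is not bijective, we determine |image(f)|. Computing x^32 mod 55 for each x (by repeated squaring, reducing mod 55 at every step), the values f(0), f(1), …, f(54) are: 0, 1, 26, 31, 16, 25, 36, 16, 31, 26, 45, 11, 1, 26, 31, 5, 36, 36, 16, 31, 15, 1, 11, 1, 26, 20, 16, 36, 36, 16, 20, 26, 1, 11, 1, 15, 31, 16, 36, 36, 5, 31, 26, 1, 11, 45, 26, 31, 16, 36, 25, 16, 31, 26, 1.
The distinct values are {0, 1, 5, 11, 15, 16, 20, 25, 26, 31, 36, 45}; there are 12 of them.

12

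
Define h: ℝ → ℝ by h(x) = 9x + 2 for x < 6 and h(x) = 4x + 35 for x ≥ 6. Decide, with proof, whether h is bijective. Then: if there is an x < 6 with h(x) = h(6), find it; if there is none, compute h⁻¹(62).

27/4

Both pieces are strictly increasing (slopes 9 and 4), so each is injective on its own interval.
The left piece maps (−∞, 6) onto (−∞, 56); the right piece maps [6, ∞) onto [59, ∞).
The images leave a gap (56 has no preimage), so h is not surjective, hence not bijective.
Because the two images are disjoint, no x < 6 has h(x) = h(6), so we compute h⁻¹(62): 62 lies in [59, ∞), so solve 4x + 35 = 62: x = (62 − 35)/4 = 27/4.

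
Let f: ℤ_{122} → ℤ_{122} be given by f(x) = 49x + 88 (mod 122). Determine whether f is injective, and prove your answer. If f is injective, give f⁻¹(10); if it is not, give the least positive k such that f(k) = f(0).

98

If f(a) = f(b), then 49a ≡ 49b (mod 122). Because gcd(49, 122) = 1, we may cancel 49 to get a ≡ b (mod 122).
Therefore f is injective.
We now compute 49⁻¹ mod 122 explicitly. Euclid's algorithm: 122 = 2·49 + 24, 49 = 2·24 + 1; back-substituting gives 1 = 5·49 − 2·122, so 49⁻¹ ≡ 5 (mod 122).
Since f is injective, we compute f⁻¹(10): solve 49x + 88 ≡ 10 (mod 122), i.e. 49x ≡ 44 (mod 122).
Multiplying by 49⁻¹ = 5 gives x ≡ 5·44 = 220 = 1·122 + 98 ≡ 98 (mod 122).
Check: f(98) = 49·98 + 88 = 4890 = 40·122 + 10 ≡ 10 (mod 122).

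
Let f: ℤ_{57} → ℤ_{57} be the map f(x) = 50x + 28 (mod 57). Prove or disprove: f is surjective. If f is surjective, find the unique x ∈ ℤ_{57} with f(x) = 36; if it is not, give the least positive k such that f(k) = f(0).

7

Since gcd(50, 57) = 1, 50 is invertible modulo 57. Euclid's algorithm: 57 = 1·50 + 7, 50 = 7·7 + 1; back-substituting gives 1 = 8·50 − 7·57, so 50⁻¹ ≡ 8 (mod 57).
For any y ∈ ℤ_{57}, x = 8(y − 28) mod 57 satisfies f(x) = 50·8(y − 28) + 28 ≡ y (since 50·8 ≡ 1 mod 57). So every y has a preimage.
So f is surjective.
Since f is surjective, we compute f⁻¹(36): solve 50x + 28 ≡ 36 (mod 57), i.e. 50x ≡ 8 (mod 57).
Multiplying by 50⁻¹ = 8 gives x ≡ 8·8 = 64 = 1·57 + 7 ≡ 7 (mod 57).
Check: f(7) = 50·7 + 28 = 378 = 6·57 + 36 ≡ 36 (mod 57).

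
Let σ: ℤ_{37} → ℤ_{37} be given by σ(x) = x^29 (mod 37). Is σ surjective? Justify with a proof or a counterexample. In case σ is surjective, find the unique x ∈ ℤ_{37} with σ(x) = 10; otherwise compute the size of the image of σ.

26

Since 37 is prime, the nonzero elements of ℤ_{37} form a cyclic group of order 36.
As gcd(29, 36) = 1, raising to the 29th power is a bijection on this group: if a^29 ≡ b^29 then (ab^{−1})^29 = 1, and the only element of order dividing gcd(29, 36) = 1 is 1, so a = b.
With σ(0) = 0 this makes σ injective on all of ℤ_{37}, hence bijective (finite equal-size domain and codomain). In particular σ is surjective.
Since σ is surjective, we find the preimage of 10. The inverse of x ↦ x^29 on (ℤ_{37})^× is x ↦ x^5, because 29·5 = 145 = 4·36 + 1 ≡ 1 (mod 36) and x^{36} = 1 for x ≠ 0 (Fermat). So σ⁻¹(10) = 10^5 mod 37.
Repeated squaring mod 37: 10^1 ≡ 10, 10^2 ≡ 10² = 100 ≡ 26, 10^4 ≡ 26² = 676 ≡ 10. Since 5 = 4 + 1, 10^5 ≡ 10·10: 10·10 = 100 ≡ 26. So 10^5 ≡ 26 (mod 37).
Hence σ⁻¹(10) = 26.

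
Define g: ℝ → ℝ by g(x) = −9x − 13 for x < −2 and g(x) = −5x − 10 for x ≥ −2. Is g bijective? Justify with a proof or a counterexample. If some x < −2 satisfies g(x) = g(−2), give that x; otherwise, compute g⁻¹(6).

Both pieces are strictly decreasing (slopes −9 and −5), so each is injective on its own interval.
The left piece maps (−∞, −2) onto (5, ∞); the right piece maps [−2, ∞) onto (−∞, 0].
The images leave a gap (5 has no preimage), so g is not surjective, hence not bijective.
Because the two images are disjoint, no x < −2 has g(x) = g(−2), so we compute g⁻¹(6): 6 lies in (5, ∞), so solve −9x − 13 = 6: x = (6 + 13)/(−9) = −19/9.

-19/9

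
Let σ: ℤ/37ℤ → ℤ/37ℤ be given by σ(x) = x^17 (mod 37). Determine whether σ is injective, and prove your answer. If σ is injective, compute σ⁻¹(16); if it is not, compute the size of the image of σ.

7

Since 37 is prime, the nonzero elements of ℤ/37ℤ form a cyclic group of order 36.
As gcd(17, 36) = 1, raising to the 17th power is a bijection on this group: if u^17 ≡ v^17 then (uv^{−1})^17 = 1, and the only element of order dividing gcd(17, 36) = 1 is 1, so u = v.
With σ(0) = 0 this makes σ injective on all of ℤ/37ℤ, hence bijective (finite equal-size domain and codomain). In particular σ is injective.
Since σ is injective, we find the preimage of 16. The inverse of x ↦ x^17 on (ℤ/37ℤ)^× is x ↦ x^17, because 17·17 = 289 = 8·36 + 1 ≡ 1 (mod 36) and x^{36} = 1 for x ≠ 0 (Fermat). So σ⁻¹(16) = 16^17 mod 37.
Repeated squaring mod 37: 16^1 ≡ 16, 16^2 ≡ 16² = 256 ≡ 34, 16^4 ≡ 34² = 1156 ≡ 9, 16^8 ≡ 9² = 81 ≡ 7, 16^16 ≡ 7² = 49 ≡ 12. Since 17 = 16 + 1, 16^17 ≡ 12·16: 12·16 = 192 ≡ 7. So 16^17 ≡ 7 (mod 37).
Hence σ⁻¹(16) = 7.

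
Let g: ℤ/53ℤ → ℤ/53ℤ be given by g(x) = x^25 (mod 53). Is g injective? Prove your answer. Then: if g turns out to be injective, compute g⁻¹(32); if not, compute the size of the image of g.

Since 53 is prime, the nonzero elements of ℤ/53ℤ form a cyclic group of order 52.
As gcd(25, 52) = 1, raising to the 25th power is a bijection on this group: if s^25 ≡ t^25 then (st^{−1})^25 = 1, and the only element of order dividing gcd(25, 52) = 1 is 1, so s = t.
With g(0) = 0 this makes g injective on all of ℤ/53ℤ, hence bijective (finite equal-size domain and codomain). In particular g is injective.
Since g is injective, we find the preimage of 32. The inverse of x ↦ x^25 on (ℤ/53ℤ)^× is x ↦ x^25, because 25·25 = 625 = 12·52 + 1 ≡ 1 (mod 52) and x^{52} = 1 for x ≠ 0 (Fermat). So g⁻¹(32) = 32^25 mod 53.
Repeated squaring mod 53: 32^1 ≡ 32, 32^2 ≡ 32² = 1024 ≡ 17, 32^4 ≡ 17² = 289 ≡ 24, 32^8 ≡ 24² = 576 ≡ 46, 32^16 ≡ 46² = 2116 ≡ 49. Since 25 = 16 + 8 + 1, 32^25 ≡ 49·46·32: 49·46 = 2254 ≡ 28, then 28·32 = 896 ≡ 48. So 32^25 ≡ 48 (mod 53).
Hence g⁻¹(32) = 48.

48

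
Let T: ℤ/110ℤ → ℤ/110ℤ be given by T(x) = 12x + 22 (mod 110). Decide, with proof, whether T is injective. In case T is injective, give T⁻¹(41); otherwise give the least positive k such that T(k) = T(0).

We have gcd(12, 110) = 2 > 1. Taking u = 0 and v = 55: T(0) = 22 and T(55) = 12·55 + 22 = 682 ≡ 22 (mod 110).
So T(0) = T(55) while 0 ≠ 55, hence T is not injective.
Since T is not injective, we find the least positive k with T(k) = T(0): this means 12k ≡ 0 (mod 110), i.e. 110 ∣ 12k. Since gcd(12, 110) = 2, dividing through by 2 this holds exactly when 55 ∣ 6k, and as gcd(6, 55) = 1, exactly when 55 ∣ k.
The smallest positive such k is 55.

55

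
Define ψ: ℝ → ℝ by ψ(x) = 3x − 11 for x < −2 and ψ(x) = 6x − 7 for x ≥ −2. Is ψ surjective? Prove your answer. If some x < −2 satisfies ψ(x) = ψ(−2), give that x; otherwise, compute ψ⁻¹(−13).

Both pieces are strictly increasing (slopes 3 and 6), so each is injective on its own interval.
The left piece maps (−∞, −2) onto (−∞, −17); the right piece maps [−2, ∞) onto [−19, ∞).
The union (−∞, −17) ∪ [−19, ∞) covers ℝ, so ψ is surjective.
For the follow-up: the images overlap, so an x < −2 with ψ(x) = ψ(−2) exists. ψ(−2) = −19; solving 3x − 11 = −19 for x < −2 gives x = (−19 + 11)/3 = −8/3.

-8/3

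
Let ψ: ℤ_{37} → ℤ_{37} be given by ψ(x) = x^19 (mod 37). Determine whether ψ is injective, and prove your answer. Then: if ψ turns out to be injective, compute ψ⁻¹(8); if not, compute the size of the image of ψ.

Since 37 is prime, the nonzero elements of ℤ_{37} form a cyclic group of order 36.
As gcd(19, 36) = 1, raising to the 19th power is a bijection on this group: if a^19 ≡ b^19 then (ab^{−1})^19 = 1, and the only element of order dividing gcd(19, 36) = 1 is 1, so a = b.
With ψ(0) = 0 this makes ψ injective on all of ℤ_{37}, hence bijective (finite equal-size domain and codomain). In particular ψ is injective.
Since ψ is injective, we find the preimage of 8. The inverse of x ↦ x^19 on (ℤ_{37})^× is x ↦ x^19, because 19·19 = 361 = 10·36 + 1 ≡ 1 (mod 36) and x^{36} = 1 for x ≠ 0 (Fermat). So ψ⁻¹(8) = 8^19 mod 37.
Repeated squaring mod 37: 8^1 ≡ 8, 8^2 ≡ 8² = 64 ≡ 27, 8^4 ≡ 27² = 729 ≡ 26, 8^8 ≡ 26² = 676 ≡ 10, 8^16 ≡ 10² = 100 ≡ 26. Since 19 = 16 + 2 + 1, 8^19 ≡ 26·27·8: 26·27 = 702 ≡ 36, then 36·8 = 288 ≡ 29. So 8^19 ≡ 29 (mod 37).
Hence ψ⁻¹(8) = 29.

29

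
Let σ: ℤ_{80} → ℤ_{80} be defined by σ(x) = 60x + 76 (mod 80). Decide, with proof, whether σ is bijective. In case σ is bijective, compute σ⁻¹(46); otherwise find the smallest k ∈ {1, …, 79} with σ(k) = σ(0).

4

By definition, σ is injective if σ(u) = σ(v) implies u = v.
We have gcd(60, 80) = 20 > 1. Taking u = 0 and v = 4: σ(0) = 76 and σ(4) = 60·4 + 76 = 316 ≡ 76 (mod 80).
So σ(0) = σ(4) while 0 ≠ 4, thus σ is not injective, hence not bijective.
Since σ is not bijective, we find the least positive k with σ(k) = σ(0): this means 60k ≡ 0 (mod 80), i.e. 80 ∣ 60k. Since gcd(60, 80) = 20, dividing through by 20 this holds exactly when 4 ∣ 3k, and as gcd(3, 4) = 1, exactly when 4 ∣ k.
The smallest positive such k is 4.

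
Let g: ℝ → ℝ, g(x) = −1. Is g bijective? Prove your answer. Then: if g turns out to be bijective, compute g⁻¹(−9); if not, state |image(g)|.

1

g(0) = −1 = g(1) with 0 ≠ 1, so g is not injective, hence not bijective.
Since g is not bijective, we state |image(g)|: the image of g is {−1}, which has 1 element.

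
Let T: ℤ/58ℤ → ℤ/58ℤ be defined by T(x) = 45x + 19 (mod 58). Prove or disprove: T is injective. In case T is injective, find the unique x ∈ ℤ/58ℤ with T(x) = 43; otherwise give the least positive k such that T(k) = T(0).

16

By definition, injectivity means: for all x_1, x_2 in the domain, T(x_1) = T(x_2) implies x_1 = x_2.
Suppose T(x_1) = T(x_2) in ℤ/58ℤ. Then 45x_1 + 19 ≡ 45x_2 + 19 (mod 58), hence 45(x_1 − x_2) ≡ 0 (mod 58).
Since gcd(45, 58) = 1, 45 is invertible modulo 58, hence x_1 − x_2 ≡ 0 (mod 58), i.e. x_1 = x_2.
Therefore T is injective.
We now compute 45⁻¹ mod 58 explicitly. Euclid's algorithm: 58 = 1·45 + 13, 45 = 3·13 + 6, 13 = 2·6 + 1; back-substituting gives 1 = 49·45 − 38·58, so 45⁻¹ ≡ 49 (mod 58).
Since T is injective, we compute T⁻¹(43): solve 45x + 19 ≡ 43 (mod 58), i.e. 45x ≡ 24 (mod 58).
Multiplying by 45⁻¹ = 49 gives x ≡ 49·24 = 1176 = 20·58 + 16 ≡ 16 (mod 58).
Check: T(16) = 45·16 + 19 = 739 = 12·58 + 43 ≡ 43 (mod 58).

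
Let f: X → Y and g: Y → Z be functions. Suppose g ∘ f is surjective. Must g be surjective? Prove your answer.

Let c ∈ Z. Since g ∘ f is surjective, some a ∈ X has g(f(a)) = c. Then b = f(a) ∈ Y satisfies g(b) = c. So g is surjective.

surjective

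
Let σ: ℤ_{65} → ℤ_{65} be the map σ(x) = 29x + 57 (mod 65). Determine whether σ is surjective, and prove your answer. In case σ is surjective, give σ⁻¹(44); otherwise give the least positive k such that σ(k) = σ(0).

13

Since gcd(29, 65) = 1, 29 is invertible modulo 65. Euclid's algorithm: 65 = 2·29 + 7, 29 = 4·7 + 1; back-substituting gives 1 = 9·29 − 4·65, so 29⁻¹ ≡ 9 (mod 65).
Then y ↦ 9(y − 57) is a two-sided inverse to σ, so every y ∈ ℤ_{65} has a preimage.
So σ is surjective.
Since σ is surjective, we compute σ⁻¹(44): solve 29x + 57 ≡ 44 (mod 65), i.e. 29x ≡ 52 (mod 65).
Multiplying by 29⁻¹ = 9 gives x ≡ 9·52 = 468 = 7·65 + 13 ≡ 13 (mod 65).
Check: σ(13) = 29·13 + 57 = 434 = 6·65 + 44 ≡ 44 (mod 65).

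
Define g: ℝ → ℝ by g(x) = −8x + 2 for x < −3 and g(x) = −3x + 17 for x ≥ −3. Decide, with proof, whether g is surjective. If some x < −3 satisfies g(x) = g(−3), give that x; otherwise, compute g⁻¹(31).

-29/8

Both pieces are strictly decreasing (slopes −8 and −3), so each is injective on its own interval.
The left piece maps (−∞, −3) onto (26, ∞); the right piece maps [−3, ∞) onto (−∞, 26].
These images together cover ℝ, so g is surjective.
Because the two images are disjoint, no x < −3 has g(x) = g(−3), so we compute g⁻¹(31): 31 lies in (26, ∞), so solve −8x + 2 = 31: x = (31 − 2)/(−8) = −29/8.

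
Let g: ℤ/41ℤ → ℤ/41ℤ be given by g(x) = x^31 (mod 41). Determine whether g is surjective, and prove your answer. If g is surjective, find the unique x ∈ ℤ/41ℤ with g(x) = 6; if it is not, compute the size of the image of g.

Since 41 is prime, the nonzero elements of ℤ/41ℤ form a cyclic group of order 40.
As gcd(31, 40) = 1, raising to the 31st power is a bijection on this group: if u^31 ≡ v^31 then (uv^{−1})^31 = 1, and the only element of order dividing gcd(31, 40) = 1 is 1, so u = v.
With g(0) = 0 this makes g injective on all of ℤ/41ℤ, hence bijective (finite equal-size domain and codomain). In particular g is surjective.
Since g is surjective, we find the preimage of 6. The inverse of x ↦ x^31 on (ℤ/41ℤ)^× is x ↦ x^31, because 31·31 = 961 = 24·40 + 1 ≡ 1 (mod 40) and x^{40} = 1 for x ≠ 0 (Fermat). So g⁻¹(6) = 6^31 mod 41.
Repeated squaring mod 41: 6^1 ≡ 6, 6^2 ≡ 6² = 36, 6^4 ≡ 36² = 1296 ≡ 25, 6^8 ≡ 25² = 625 ≡ 10, 6^16 ≡ 10² = 100 ≡ 18. Since 31 = 16 + 8 + 4 + 2 + 1, 6^31 ≡ 18·10·25·36·6: 18·10 = 180 ≡ 16, then 16·25 = 400 ≡ 31, then 31·36 = 1116 ≡ 9, then 9·6 = 54 ≡ 13. So 6^31 ≡ 13 (mod 41).
Hence g⁻¹(6) = 13.

13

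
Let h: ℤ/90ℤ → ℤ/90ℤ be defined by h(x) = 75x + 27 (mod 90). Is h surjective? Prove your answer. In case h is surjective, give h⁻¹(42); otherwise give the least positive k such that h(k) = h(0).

Since gcd(75, 90) = 15, we have 75x ≡ 0 (mod 15) for all x, so h(x) ≡ 12 (mod 15).
But 0 ≢ 12 (mod 15), so 0 ∈ ℤ/90ℤ has no preimage. So h is not surjective.
Since h is not surjective, we find the least positive k with h(k) = h(0): this means 75k ≡ 0 (mod 90), i.e. 90 ∣ 75k. Since gcd(75, 90) = 15, dividing through by 15 this holds exactly when 6 ∣ 5k, and as gcd(5, 6) = 1, exactly when 6 ∣ k.
The smallest positive such k is 6.

6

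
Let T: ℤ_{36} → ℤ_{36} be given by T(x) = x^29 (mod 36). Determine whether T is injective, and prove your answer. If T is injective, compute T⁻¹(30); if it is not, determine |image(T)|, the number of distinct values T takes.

T(0) = 0^29 = 0.
T(6): Repeated squaring mod 36: 6^1 ≡ 6, 6^2 ≡ 6² = 36 ≡ 0, 6^4 ≡ 0² = 0, 6^8 ≡ 0² = 0, 6^16 ≡ 0² = 0. Since 29 = 16 + 8 + 4 + 1, 6^29 ≡ 0·0·0·6: 0·0 = 0, then 0·0 = 0, then 0·6 = 0. So 6^29 ≡ 0 (mod 36).
So T(0) = T(6) = 0 while 0 ≠ 6, so T is not injective.
Since T is not injective, we determine |image(T)|. Computing x^29 mod 36 for each x (by repeated squaring, reducing mod 36 at every step), the values T(0), T(1), …, T(35) are: 0, 1, 32, 27, 16, 29, 0, 31, 8, 9, 28, 23, 0, 25, 20, 27, 4, 17, 0, 19, 32, 9, 16, 11, 0, 13, 8, 27, 28, 5, 0, 7, 20, 9, 4, 35.
The distinct values are {0, 1, 4, 5, 7, 8, 9, 11, 13, 16, 17, 19, 20, 23, 25, 27, 28, 29, 31, 32, 35}; there are 21 of them.

21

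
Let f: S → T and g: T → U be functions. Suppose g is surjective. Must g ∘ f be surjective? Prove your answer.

not surjective

No. Take S = {0}, T = U = {0, 1, 2}, f(0) = 0, and g = identity (surjective).
Then (g ∘ f)(0) = 0, and 2 ∈ U has no preimage under g ∘ f, so g ∘ f is not surjective.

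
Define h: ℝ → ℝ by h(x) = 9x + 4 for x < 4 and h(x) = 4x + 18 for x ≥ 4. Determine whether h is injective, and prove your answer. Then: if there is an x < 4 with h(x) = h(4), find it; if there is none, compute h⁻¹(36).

10/3

Both pieces are strictly increasing (slopes 9 and 4), so each is injective on its own interval.
The left piece maps (−∞, 4) onto (−∞, 40); the right piece maps [4, ∞) onto [34, ∞).
These images overlap. In particular h(4) = 34 (right piece), and solving 9x + 4 = 34 on the left piece gives x = 10/3 < 4.
So h(10/3) = h(4) with 10/3 ≠ 4, and h is not injective. This x = 10/3 is the requested value below 4.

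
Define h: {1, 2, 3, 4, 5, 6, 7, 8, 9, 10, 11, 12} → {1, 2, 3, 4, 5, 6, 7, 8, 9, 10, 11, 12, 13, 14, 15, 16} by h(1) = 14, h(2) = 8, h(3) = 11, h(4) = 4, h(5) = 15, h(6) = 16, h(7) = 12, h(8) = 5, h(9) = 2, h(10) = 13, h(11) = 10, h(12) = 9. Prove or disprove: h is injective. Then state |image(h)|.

The values h(1), …, h(12) are 14, 8, 11, 4, 15, 16, 12, 5, 2, 13, 10, 9 — all distinct.
So h(a) = h(b) only when a = b, and h is injective.
The image of h is {2, 4, 5, 8, 9, 10, 11, 12, 13, 14, 15, 16}, which has 12 elements.

12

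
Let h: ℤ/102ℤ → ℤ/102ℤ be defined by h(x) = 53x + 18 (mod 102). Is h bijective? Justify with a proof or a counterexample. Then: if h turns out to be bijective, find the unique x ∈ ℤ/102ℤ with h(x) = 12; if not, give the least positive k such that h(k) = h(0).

By definition, injectivity means: for all a, b in the domain, h(a) = h(b) implies a = b.
Suppose h(a) = h(b) in ℤ/102ℤ. Then 53a + 18 ≡ 53b + 18 (mod 102), so 53(a − b) ≡ 0 (mod 102).
Since gcd(53, 102) = 1, 53 is invertible modulo 102, therefore a − b ≡ 0 (mod 102), i.e. a = b.
We now compute 53⁻¹ mod 102 explicitly. Euclid's algorithm: 102 = 1·53 + 49, 53 = 1·49 + 4, 49 = 12·4 + 1; back-substituting gives 1 = 77·53 − 40·102, so 53⁻¹ ≡ 77 (mod 102).
For any y ∈ ℤ/102ℤ, x = 77(y − 18) mod 102 satisfies h(x) = 53·77(y − 18) + 18 ≡ y (since 53·77 ≡ 1 mod 102). So every y has a preimage.
Thus h is bijective.
Since h is bijective, we compute h⁻¹(12): solve 53x + 18 ≡ 12 (mod 102), i.e. 53x ≡ 96 (mod 102).
Multiplying by 53⁻¹ = 77 gives x ≡ 77·96 = 7392 = 72·102 + 48 ≡ 48 (mod 102).
Check: h(48) = 53·48 + 18 = 2562 = 25·102 + 12 ≡ 12 (mod 102).

48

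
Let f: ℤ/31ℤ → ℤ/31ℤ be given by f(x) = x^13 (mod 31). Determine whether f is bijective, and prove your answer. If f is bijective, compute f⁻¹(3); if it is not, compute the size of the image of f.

17

Since 31 is prime, the nonzero elements of ℤ/31ℤ form a cyclic group of order 30.
As gcd(13, 30) = 1, raising to the 13th power is a bijection on this group: if x_1^13 ≡ x_2^13 then (x_1x_2^{−1})^13 = 1, and the only element of order dividing gcd(13, 30) = 1 is 1, so x_1 = x_2.
With f(0) = 0 this makes f injective on all of ℤ/31ℤ, hence bijective (finite equal-size domain and codomain). In particular f is bijective.
Since f is bijective, we find the preimage of 3. The inverse of x ↦ x^13 on (ℤ/31ℤ)^× is x ↦ x^7, because 13·7 = 91 = 3·30 + 1 ≡ 1 (mod 30) and x^{30} = 1 for x ≠ 0 (Fermat). So f⁻¹(3) = 3^7 mod 31.
Repeated squaring mod 31: 3^1 ≡ 3, 3^2 ≡ 3² = 9, 3^4 ≡ 9² = 81 ≡ 19. Since 7 = 4 + 2 + 1, 3^7 ≡ 19·9·3: 19·9 = 171 ≡ 16, then 16·3 = 48 ≡ 17. So 3^7 ≡ 17 (mod 31).
Hence f⁻¹(3) = 17.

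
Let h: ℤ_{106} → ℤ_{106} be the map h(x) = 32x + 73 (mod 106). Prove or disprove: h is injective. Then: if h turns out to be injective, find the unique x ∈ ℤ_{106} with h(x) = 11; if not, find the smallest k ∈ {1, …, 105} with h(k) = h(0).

53

We have gcd(32, 106) = 2 > 1. Taking u = 0 and v = 53: h(0) = 73 and h(53) = 32·53 + 73 = 1769 ≡ 73 (mod 106).
So h(0) = h(53) while 0 ≠ 53, thus h is not injective.
Since h is not injective, we find the least positive k with h(k) = h(0): this means 32k ≡ 0 (mod 106), i.e. 106 ∣ 32k. Since gcd(32, 106) = 2, dividing through by 2 this holds exactly when 53 ∣ 16k, and as gcd(16, 53) = 1, exactly when 53 ∣ k.
The smallest positive such k is 53.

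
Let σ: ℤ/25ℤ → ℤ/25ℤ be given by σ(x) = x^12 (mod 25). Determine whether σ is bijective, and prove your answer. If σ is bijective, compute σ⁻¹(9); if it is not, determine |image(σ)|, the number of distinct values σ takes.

6

σ(3): Repeated squaring mod 25: 3^1 ≡ 3, 3^2 ≡ 3² = 9, 3^4 ≡ 9² = 81 ≡ 6, 3^8 ≡ 6² = 36 ≡ 11. Since 12 = 8 + 4, 3^12 ≡ 11·6: 11·6 = 66 ≡ 16. So 3^12 ≡ 16 (mod 25).
σ(4): Repeated squaring mod 25: 4^1 ≡ 4, 4^2 ≡ 4² = 16, 4^4 ≡ 16² = 256 ≡ 6, 4^8 ≡ 6² = 36 ≡ 11. Since 12 = 8 + 4, 4^12 ≡ 11·6: 11·6 = 66 ≡ 16. So 4^12 ≡ 16 (mod 25).
So σ(3) = σ(4) = 16 while 3 ≠ 4, so σ is not injective, hence not bijective.
Since σ is not bijective, we determine |image(σ)|. Computing x^12 mod 25 for each x (by repeated squaring, reducing mod 25 at every step), the values σ(0), σ(1), …, σ(24) are: 0, 1, 21, 16, 16, 0, 11, 1, 11, 6, 0, 21, 6, 6, 21, 0, 6, 11, 1, 11, 0, 16, 16, 21, 1.
The distinct values are {0, 1, 6, 11, 16, 21}; there are 6 of them.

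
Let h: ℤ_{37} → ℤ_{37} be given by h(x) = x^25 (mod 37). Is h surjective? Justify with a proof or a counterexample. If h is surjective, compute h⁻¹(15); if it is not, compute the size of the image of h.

Since 37 is prime, the nonzero elements of ℤ_{37} form a cyclic group of order 36.
As gcd(25, 36) = 1, raising to the 25th power is a bijection on this group: if x_1^25 ≡ x_2^25 then (x_1x_2^{−1})^25 = 1, and the only element of order dividing gcd(25, 36) = 1 is 1, so x_1 = x_2.
With h(0) = 0 this makes h injective on all of ℤ_{37}, hence bijective (finite equal-size domain and codomain). In particular h is surjective.
Since h is surjective, we find the preimage of 15. The inverse of x ↦ x^25 on (ℤ_{37})^× is x ↦ x^13, because 25·13 = 325 = 9·36 + 1 ≡ 1 (mod 36) and x^{36} = 1 for x ≠ 0 (Fermat). So h⁻¹(15) = 15^13 mod 37.
Repeated squaring mod 37: 15^1 ≡ 15, 15^2 ≡ 15² = 225 ≡ 3, 15^4 ≡ 3² = 9, 15^8 ≡ 9² = 81 ≡ 7. Since 13 = 8 + 4 + 1, 15^13 ≡ 7·9·15: 7·9 = 63 ≡ 26, then 26·15 = 390 ≡ 20. So 15^13 ≡ 20 (mod 37).
Hence h⁻¹(15) = 20.

20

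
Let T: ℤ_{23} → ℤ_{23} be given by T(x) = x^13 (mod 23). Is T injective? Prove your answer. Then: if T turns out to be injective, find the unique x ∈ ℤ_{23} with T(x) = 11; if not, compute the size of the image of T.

14

Since 23 is prime, the nonzero elements of ℤ_{23} form a cyclic group of order 22.
As gcd(13, 22) = 1, raising to the 13th power is a bijection on this group: if x_1^13 ≡ x_2^13 then (x_1x_2^{−1})^13 = 1, and the only element of order dividing gcd(13, 22) = 1 is 1, so x_1 = x_2.
With T(0) = 0 this makes T injective on all of ℤ_{23}, hence bijective (finite equal-size domain and codomain). In particular T is injective.
Since T is injective, we find the preimage of 11. The inverse of x ↦ x^13 on (ℤ_{23})^× is x ↦ x^17, because 13·17 = 221 = 10·22 + 1 ≡ 1 (mod 22) and x^{22} = 1 for x ≠ 0 (Fermat). So T⁻¹(11) = 11^17 mod 23.
Repeated squaring mod 23: 11^1 ≡ 11, 11^2 ≡ 11² = 121 ≡ 6, 11^4 ≡ 6² = 36 ≡ 13, 11^8 ≡ 13² = 169 ≡ 8, 11^16 ≡ 8² = 64 ≡ 18. Since 17 = 16 + 1, 11^17 ≡ 18·11: 18·11 = 198 ≡ 14. So 11^17 ≡ 14 (mod 23).
Hence T⁻¹(11) = 14.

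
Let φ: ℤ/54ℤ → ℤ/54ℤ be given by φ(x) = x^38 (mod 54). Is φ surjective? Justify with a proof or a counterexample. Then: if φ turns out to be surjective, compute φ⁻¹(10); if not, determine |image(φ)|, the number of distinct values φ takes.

20

φ(0) = 0^38 = 0.
φ(6): Repeated squaring mod 54: 6^1 ≡ 6, 6^2 ≡ 6² = 36, 6^4 ≡ 36² = 1296 ≡ 0, 6^8 ≡ 0² = 0, 6^16 ≡ 0² = 0, 6^32 ≡ 0² = 0. Since 38 = 32 + 4 + 2, 6^38 ≡ 0·0·36: 0·0 = 0, then 0·36 = 0. So 6^38 ≡ 0 (mod 54).
So φ(0) = φ(6) = 0 while 0 ≠ 6, hence φ is not injective.
A non-injective map from the 54-element set ℤ/54ℤ to itself takes at most 53 distinct values, so it cannot be surjective. So φ is not surjective.
Since φ is not surjective, we determine |image(φ)|. Computing x^38 mod 54 for each x (by repeated squaring, reducing mod 54 at every step), the values φ(0), φ(1), …, φ(53) are: 0, 1, 4, 27, 16, 25, 0, 49, 10, 27, 46, 13, 0, 7, 34, 27, 40, 19, 0, 37, 22, 27, 52, 43, 0, 31, 28, 27, 28, 31, 0, 43, 52, 27, 22, 37, 0, 19, 40, 27, 34, 7, 0, 13, 46, 27, 10, 49, 0, 25, 16, 27, 4, 1.
The distinct values are {0, 1, 4, 7, 10, 13, 16, 19, 22, 25, 27, 28, 31, 34, 37, 40, 43, 46, 49, 52}; there are 20 of them.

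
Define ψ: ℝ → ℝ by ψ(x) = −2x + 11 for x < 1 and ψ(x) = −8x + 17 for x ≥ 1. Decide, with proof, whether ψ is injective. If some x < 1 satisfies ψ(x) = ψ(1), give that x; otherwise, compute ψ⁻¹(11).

Both pieces are strictly decreasing (slopes −2 and −8), so each is injective on its own interval.
The left piece maps (−∞, 1) onto (9, ∞); the right piece maps [1, ∞) onto (−∞, 9].
These images are disjoint, so no value is attained by both pieces. Thus ψ is injective.
Because the two images are disjoint, no x < 1 has ψ(x) = ψ(1), so we compute ψ⁻¹(11): 11 lies in (9, ∞), so solve −2x + 11 = 11: x = (11 − 11)/(−2) = 0.

0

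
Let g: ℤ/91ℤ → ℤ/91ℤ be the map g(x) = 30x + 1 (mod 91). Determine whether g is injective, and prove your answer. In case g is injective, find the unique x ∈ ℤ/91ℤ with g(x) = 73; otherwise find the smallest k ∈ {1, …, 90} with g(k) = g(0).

If g(u) = g(v), then 30u ≡ 30v (mod 91). Because gcd(30, 91) = 1, we may cancel 30 to get u ≡ v (mod 91).
Thus g is injective.
We now compute 30⁻¹ mod 91 explicitly. Euclid's algorithm: 91 = 3·30 + 1; back-substituting gives 1 = 88·30 − 29·91, so 30⁻¹ ≡ 88 (mod 91).
Since g is injective, we compute g⁻¹(73): solve 30x + 1 ≡ 73 (mod 91), i.e. 30x ≡ 72 (mod 91).
Multiplying by 30⁻¹ = 88 gives x ≡ 88·72 = 6336 = 69·91 + 57 ≡ 57 (mod 91).
Check: g(57) = 30·57 + 1 = 1711 = 18·91 + 73 ≡ 73 (mod 91).

57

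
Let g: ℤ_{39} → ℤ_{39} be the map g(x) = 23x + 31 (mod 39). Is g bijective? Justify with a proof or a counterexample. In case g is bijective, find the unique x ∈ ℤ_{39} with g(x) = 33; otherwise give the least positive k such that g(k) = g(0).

By definition, injectivity means: for all a, b in the domain, g(a) = g(b) implies a = b.
Suppose g(a) = g(b) in ℤ_{39}. Then 23a + 31 ≡ 23b + 31 (mod 39), thus 23(a − b) ≡ 0 (mod 39).
Since gcd(23, 39) = 1, 23 is invertible modulo 39, thus a − b ≡ 0 (mod 39), i.e. a = b.
We now compute 23⁻¹ mod 39 explicitly. Euclid's algorithm: 39 = 1·23 + 16, 23 = 1·16 + 7, 16 = 2·7 + 2, 7 = 3·2 + 1; back-substituting gives 1 = 17·23 − 10·39, so 23⁻¹ ≡ 17 (mod 39).
Then y ↦ 17(y − 31) is a two-sided inverse to g, so every y ∈ ℤ_{39} has a preimage.
So g is bijective.
Since g is bijective, we compute g⁻¹(33): solve 23x + 31 ≡ 33 (mod 39), i.e. 23x ≡ 2 (mod 39).
Multiplying by 23⁻¹ = 17 gives x ≡ 17·2 = 34 ≡ 34 (mod 39).
Check: g(34) = 23·34 + 31 = 813 = 20·39 + 33 ≡ 33 (mod 39).

34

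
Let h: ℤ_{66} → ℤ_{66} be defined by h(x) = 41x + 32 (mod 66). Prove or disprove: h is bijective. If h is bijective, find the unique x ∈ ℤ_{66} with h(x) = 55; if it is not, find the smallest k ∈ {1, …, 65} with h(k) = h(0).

7

Recall that h is injective when h(s) = h(t) forces s = t.
Suppose h(s) = h(t) in ℤ_{66}. Then 41s + 32 ≡ 41t + 32 (mod 66), thus 41(s − t) ≡ 0 (mod 66).
Since gcd(41, 66) = 1, 41 is invertible modulo 66, therefore s − t ≡ 0 (mod 66), i.e. s = t.
We now compute 41⁻¹ mod 66 explicitly. Euclid's algorithm: 66 = 1·41 + 25, 41 = 1·25 + 16, 25 = 1·16 + 9, 16 = 1·9 + 7, 9 = 1·7 + 2, 7 = 3·2 + 1; back-substituting gives 1 = 29·41 − 18·66, so 41⁻¹ ≡ 29 (mod 66).
For any y ∈ ℤ_{66}, x = 29(y − 32) mod 66 satisfies h(x) = 41·29(y − 32) + 32 ≡ y (since 41·29 ≡ 1 mod 66). So every y has a preimage.
Therefore h is bijective.
Since h is bijective, we find h⁻¹(55): we need 41x ≡ 55 − 32 ≡ 23 (mod 66). Using 41⁻¹ = 29: x ≡ 29·23 = 667 = 10·66 + 7, so x = 7.
Check: h(7) = 41·7 + 32 = 319 = 4·66 + 55 ≡ 55 (mod 66).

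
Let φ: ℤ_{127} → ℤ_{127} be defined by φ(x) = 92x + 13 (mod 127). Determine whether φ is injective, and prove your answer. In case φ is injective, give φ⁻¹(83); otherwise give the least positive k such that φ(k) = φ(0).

125

By definition, injectivity means: for all a, b in the domain, φ(a) = φ(b) implies a = b.
Suppose φ(a) = φ(b) in ℤ_{127}. Then 92a + 13 ≡ 92b + 13 (mod 127), hence 92(a − b) ≡ 0 (mod 127).
Since gcd(92, 127) = 1, 92 is invertible modulo 127, thus a − b ≡ 0 (mod 127), i.e. a = b.
Thus φ is injective.
We now compute 92⁻¹ mod 127 explicitly. Euclid's algorithm: 127 = 1·92 + 35, 92 = 2·35 + 22, 35 = 1·22 + 13, 22 = 1·13 + 9, 13 = 1·9 + 4, 9 = 2·4 + 1; back-substituting gives 1 = 29·92 − 21·127, so 92⁻¹ ≡ 29 (mod 127).
Since φ is injective, we compute φ⁻¹(83): solve 92x + 13 ≡ 83 (mod 127), i.e. 92x ≡ 70 (mod 127).
Multiplying by 92⁻¹ = 29 gives x ≡ 29·70 = 2030 = 15·127 + 125 ≡ 125 (mod 127).
Check: φ(125) = 92·125 + 13 = 11513 = 90·127 + 83 ≡ 83 (mod 127).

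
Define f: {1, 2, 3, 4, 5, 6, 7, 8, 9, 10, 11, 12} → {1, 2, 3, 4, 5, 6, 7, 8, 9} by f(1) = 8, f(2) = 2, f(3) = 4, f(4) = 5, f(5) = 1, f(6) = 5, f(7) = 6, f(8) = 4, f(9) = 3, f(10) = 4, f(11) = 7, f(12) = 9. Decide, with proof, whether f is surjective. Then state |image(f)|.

9

Every element of the codomain has a preimage: 1 = f(5), 2 = f(2), 3 = f(9), 4 = f(3), 5 = f(4), 6 = f(7), 7 = f(11), 8 = f(1), 9 = f(12).
Therefore f is surjective.
The image of f is {1, 2, 3, 4, 5, 6, 7, 8, 9}, which has 9 elements.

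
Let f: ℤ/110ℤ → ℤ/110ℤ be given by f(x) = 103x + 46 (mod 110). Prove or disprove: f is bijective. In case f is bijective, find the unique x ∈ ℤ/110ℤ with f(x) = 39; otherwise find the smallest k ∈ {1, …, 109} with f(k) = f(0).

1

Recall that f is injective if f(u) = f(v) implies u = v.
Suppose f(u) = f(v) in ℤ/110ℤ. Then 103u + 46 ≡ 103v + 46 (mod 110), thus 103(u − v) ≡ 0 (mod 110).
Since gcd(103, 110) = 1, 103 is invertible modulo 110, thus u − v ≡ 0 (mod 110), i.e. u = v.
We now compute 103⁻¹ mod 110 explicitly. Euclid's algorithm: 110 = 1·103 + 7, 103 = 14·7 + 5, 7 = 1·5 + 2, 5 = 2·2 + 1; back-substituting gives 1 = 47·103 − 44·110, so 103⁻¹ ≡ 47 (mod 110).
For any y ∈ ℤ/110ℤ, x = 47(y − 46) mod 110 satisfies f(x) = 103·47(y − 46) + 46 ≡ y (since 103·47 ≡ 1 mod 110). So every y has a preimage.
Therefore f is bijective.
Since f is bijective, we find f⁻¹(39): we need 103x ≡ 39 − 46 ≡ 103 (mod 110). Using 103⁻¹ = 47: x ≡ 47·103 = 4841 = 44·110 + 1, so x = 1.
Check: f(1) = 103·1 + 46 = 149 = 1·110 + 39 ≡ 39 (mod 110).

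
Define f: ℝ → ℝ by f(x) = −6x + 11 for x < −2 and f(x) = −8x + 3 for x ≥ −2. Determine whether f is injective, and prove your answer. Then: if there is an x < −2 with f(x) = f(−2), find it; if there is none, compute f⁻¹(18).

-15/8

Both pieces are strictly decreasing (slopes −6 and −8), so each is injective on its own interval.
The left piece maps (−∞, −2) onto (23, ∞); the right piece maps [−2, ∞) onto (−∞, 19].
These images are disjoint, so no value is attained by both pieces. Hence f is injective.
Because the two images are disjoint, no x < −2 has f(x) = f(−2), so we compute f⁻¹(18): 18 lies in (−∞, 19], so solve −8x + 3 = 18: x = (18 − 3)/(−8) = −15/8.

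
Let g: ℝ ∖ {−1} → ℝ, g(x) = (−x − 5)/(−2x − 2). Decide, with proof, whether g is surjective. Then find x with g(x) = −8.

If g(x) = 1/2, cross-multiplying gives −2(−x − 5) = −1(−2x − 2), which simplifies to 10 = 2 — false.  So 1/2 has no preimage and g is not surjective.
Solving g(x) = −8: cross-multiplying gives −x − 5 = −8(−2x − 2), which rearranges to −17x = 21, so x = −21/17.

-21/17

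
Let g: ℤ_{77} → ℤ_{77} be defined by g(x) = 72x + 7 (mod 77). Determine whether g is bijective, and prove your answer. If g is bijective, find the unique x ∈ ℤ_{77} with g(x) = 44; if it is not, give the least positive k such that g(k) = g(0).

By definition, g is injective if g(x_1) = g(x_2) implies x_1 = x_2.
If g(x_1) = g(x_2), then 72x_1 ≡ 72x_2 (mod 77). Because gcd(72, 77) = 1, we may cancel 72 to get x_1 ≡ x_2 (mod 77).
We now compute 72⁻¹ mod 77 explicitly. Euclid's algorithm: 77 = 1·72 + 5, 72 = 14·5 + 2, 5 = 2·2 + 1; back-substituting gives 1 = 46·72 − 43·77, so 72⁻¹ ≡ 46 (mod 77).
For any y ∈ ℤ_{77}, x = 46(y − 7) mod 77 satisfies g(x) = 72·46(y − 7) + 7 ≡ y (since 72·46 ≡ 1 mod 77). So every y has a preimage.
Thus g is bijective.
Since g is bijective, we compute g⁻¹(44): solve 72x + 7 ≡ 44 (mod 77), i.e. 72x ≡ 37 (mod 77).
Multiplying by 72⁻¹ = 46 gives x ≡ 46·37 = 1702 = 22·77 + 8 ≡ 8 (mod 77).
Check: g(8) = 72·8 + 7 = 583 = 7·77 + 44 ≡ 44 (mod 77).

8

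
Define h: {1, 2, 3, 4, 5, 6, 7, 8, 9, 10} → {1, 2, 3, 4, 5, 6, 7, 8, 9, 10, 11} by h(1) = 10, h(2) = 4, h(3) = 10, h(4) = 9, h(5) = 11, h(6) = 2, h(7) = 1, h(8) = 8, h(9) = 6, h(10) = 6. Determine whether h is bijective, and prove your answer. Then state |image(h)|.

h(1) = 10 = h(3) with 1 ≠ 3, so h is not injective, hence not bijective.
The image of h is {1, 2, 4, 6, 8, 9, 10, 11}, which has 8 elements.

8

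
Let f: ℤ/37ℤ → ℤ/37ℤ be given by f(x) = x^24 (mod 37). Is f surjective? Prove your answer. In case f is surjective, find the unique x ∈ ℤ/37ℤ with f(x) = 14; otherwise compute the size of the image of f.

f(3): Repeated squaring mod 37: 3^1 ≡ 3, 3^2 ≡ 3² = 9, 3^4 ≡ 9² = 81 ≡ 7, 3^8 ≡ 7² = 49 ≡ 12, 3^16 ≡ 12² = 144 ≡ 33. Since 24 = 16 + 8, 3^24 ≡ 33·12: 33·12 = 396 ≡ 26. So 3^24 ≡ 26 (mod 37).
f(4): Repeated squaring mod 37: 4^1 ≡ 4, 4^2 ≡ 4² = 16, 4^4 ≡ 16² = 256 ≡ 34, 4^8 ≡ 34² = 1156 ≡ 9, 4^16 ≡ 9² = 81 ≡ 7. Since 24 = 16 + 8, 4^24 ≡ 7·9: 7·9 = 63 ≡ 26. So 4^24 ≡ 26 (mod 37).
So f(3) = f(4) = 26 while 3 ≠ 4, hence f is not injective.
A non-injective map from the 37-element set ℤ/37ℤ to itself takes at most 36 distinct values, so it cannot be surjective. Hence f is not surjective.
Since f is not surjective, we determine |image(f)|. Computing x^24 mod 37 for each x (by repeated squaring, reducing mod 37 at every step), the values f(0), f(1), …, f(36) are: 0, 1, 10, 26, 26, 26, 1, 26, 1, 10, 1, 1, 10, 26, 1, 10, 10, 10, 26, 26, 10, 10, 10, 1, 26, 10, 1, 1, 10, 1, 26, 1, 26, 26, 26, 10, 1.
The distinct values are {0, 1, 10, 26}; there are 4 of them.

4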